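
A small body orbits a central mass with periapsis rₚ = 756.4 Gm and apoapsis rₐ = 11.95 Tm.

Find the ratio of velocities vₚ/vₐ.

Convert to SI: rₚ = 756.4 Gm = 7.564e+11 m; rₐ = 11.95 Tm = 1.195e+13 m.
Conservation of angular momentum gives rₚvₚ = rₐvₐ, so vₚ/vₐ = rₐ/rₚ.
vₚ/vₐ = 1.195e+13 / 7.564e+11 ≈ 15.8.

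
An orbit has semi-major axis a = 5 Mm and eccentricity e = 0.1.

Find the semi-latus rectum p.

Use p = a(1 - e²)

Convert to SI: a = 5 Mm = 5e+06 m.
p = a (1 − e²).
p = 5e+06 · (1 − (0.1)²) = 5e+06 · 0.99 ≈ 4.95e+06 m = 4.95 Mm.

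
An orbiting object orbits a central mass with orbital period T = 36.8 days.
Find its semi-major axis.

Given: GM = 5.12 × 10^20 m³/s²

Convert to SI: T = 36.8 days = 3.17952e+06 s.
Invert Kepler's third law: a = (GM · T² / (4π²))^(1/3).
Substituting T = 3.17952e+06 s and GM = 5.12e+20 m³/s²:
a = (5.12e+20 · (3.17952e+06)² / (4π²))^(1/3) m
a ≈ 5.08e+10 m = 50.8 Gm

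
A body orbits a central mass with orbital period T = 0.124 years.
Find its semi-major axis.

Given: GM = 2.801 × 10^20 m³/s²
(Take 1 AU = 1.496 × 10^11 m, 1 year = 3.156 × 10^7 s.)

Convert to SI: T = 0.124 years = 3.91344e+06 s.
Invert Kepler's third law: a = (GM · T² / (4π²))^(1/3).
Substituting T = 3.91344e+06 s and GM = 2.801e+20 m³/s²:
a = (2.801e+20 · (3.91344e+06)² / (4π²))^(1/3) m
a ≈ 4.772e+10 m = 0.319 AU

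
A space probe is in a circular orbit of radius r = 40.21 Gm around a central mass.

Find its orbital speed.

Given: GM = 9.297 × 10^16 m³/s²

Convert to SI: r = 40.21 Gm = 4.021e+10 m.
For a circular orbit, gravity supplies the centripetal force, so v = √(GM / r).
v = √(9.297e+16 / 4.021e+10) m/s ≈ 1521 m/s = 1.521 km/s.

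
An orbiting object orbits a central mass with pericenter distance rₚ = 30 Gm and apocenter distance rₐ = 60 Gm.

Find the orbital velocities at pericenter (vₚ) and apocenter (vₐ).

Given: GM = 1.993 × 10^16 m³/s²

Convert to SI: rₚ = 30 Gm = 3e+10 m; rₐ = 60 Gm = 6e+10 m.
Use the vis-viva equation v² = GM(2/r − 1/a) with a = (rₚ + rₐ)/2 = (3e+10 + 6e+10)/2 = 4.5e+10 m.
vₚ = √(GM · (2/rₚ − 1/a)) = √(1.993e+16 · (2/3e+10 − 1/4.5e+10)) m/s ≈ 941.2 m/s = 941.2 m/s.
vₐ = √(GM · (2/rₐ − 1/a)) = √(1.993e+16 · (2/6e+10 − 1/4.5e+10)) m/s ≈ 470.6 m/s = 470.6 m/s.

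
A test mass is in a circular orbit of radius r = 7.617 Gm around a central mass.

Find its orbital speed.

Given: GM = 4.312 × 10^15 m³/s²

Convert to SI: r = 7.617 Gm = 7.617e+09 m.
For a circular orbit, gravity supplies the centripetal force, so v = √(GM / r).
v = √(4.312e+15 / 7.617e+09) m/s ≈ 752.4 m/s = 752.4 m/s.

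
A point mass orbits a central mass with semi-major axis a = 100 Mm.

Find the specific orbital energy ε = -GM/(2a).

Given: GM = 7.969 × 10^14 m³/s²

Convert to SI: a = 100 Mm = 1e+08 m.
ε = −GM / (2a).
ε = −7.969e+14 / (2 · 1e+08) J/kg ≈ -3.984e+06 J/kg = -3.985 MJ/kg.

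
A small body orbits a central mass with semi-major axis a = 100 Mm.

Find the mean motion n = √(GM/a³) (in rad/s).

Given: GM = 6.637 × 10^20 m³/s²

Convert to SI: a = 100 Mm = 1e+08 m.
n = √(GM / a³).
n = √(6.637e+20 / (1e+08)³) rad/s ≈ 0.02576 rad/s.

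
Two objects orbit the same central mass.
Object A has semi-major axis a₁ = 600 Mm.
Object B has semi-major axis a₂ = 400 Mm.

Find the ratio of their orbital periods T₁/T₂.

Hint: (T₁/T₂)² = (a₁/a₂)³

Convert to SI: a₁ = 600 Mm = 6e+08 m; a₂ = 400 Mm = 4e+08 m.
From Kepler's third law, (T₁/T₂)² = (a₁/a₂)³, so T₁/T₂ = (a₁/a₂)^(3/2).
a₁/a₂ = 6e+08 / 4e+08 = 1.5.
T₁/T₂ = (1.5)^(3/2) ≈ 1.837.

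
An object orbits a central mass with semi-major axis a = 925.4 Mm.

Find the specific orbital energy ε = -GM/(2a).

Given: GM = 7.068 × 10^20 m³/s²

Convert to SI: a = 925.4 Mm = 9.254e+08 m.
ε = −GM / (2a).
ε = −7.068e+20 / (2 · 9.254e+08) J/kg ≈ -3.819e+11 J/kg = -381.9 GJ/kg.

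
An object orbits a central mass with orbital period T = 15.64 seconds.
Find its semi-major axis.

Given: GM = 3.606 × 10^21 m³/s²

Invert Kepler's third law: a = (GM · T² / (4π²))^(1/3).
Substituting T = 15.64 s and GM = 3.606e+21 m³/s²:
a = (3.606e+21 · (15.64)² / (4π²))^(1/3) m
a ≈ 2.817e+07 m = 2.817 × 10^7 m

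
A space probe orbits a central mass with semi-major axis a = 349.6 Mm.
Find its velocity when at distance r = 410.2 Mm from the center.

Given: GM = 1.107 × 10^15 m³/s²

Convert to SI: a = 349.6 Mm = 3.496e+08 m; r = 410.2 Mm = 4.102e+08 m.
Vis-viva: v = √(GM · (2/r − 1/a)).
2/r − 1/a = 2/4.102e+08 − 1/3.496e+08 = 2.01526e-09 m⁻¹.
v = √(1.107e+15 · 2.01526e-09) m/s ≈ 1494 m/s = 1.494 km/s.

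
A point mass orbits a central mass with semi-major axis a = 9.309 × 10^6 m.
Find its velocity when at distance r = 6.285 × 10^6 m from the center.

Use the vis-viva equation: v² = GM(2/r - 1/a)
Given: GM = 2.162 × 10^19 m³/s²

Vis-viva: v = √(GM · (2/r − 1/a)).
2/r − 1/a = 2/6.285e+06 − 1/9.309e+06 = 2.10795e-07 m⁻¹.
v = √(2.162e+19 · 2.10795e-07) m/s ≈ 2.135e+06 m/s = 2135 km/s.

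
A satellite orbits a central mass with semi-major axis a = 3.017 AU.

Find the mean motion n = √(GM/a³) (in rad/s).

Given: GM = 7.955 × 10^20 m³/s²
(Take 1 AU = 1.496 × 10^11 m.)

Convert to SI: a = 3.017 AU = 4.51343e+11 m.
n = √(GM / a³).
n = √(7.955e+20 / (4.51343e+11)³) rad/s ≈ 9.302e-08 rad/s.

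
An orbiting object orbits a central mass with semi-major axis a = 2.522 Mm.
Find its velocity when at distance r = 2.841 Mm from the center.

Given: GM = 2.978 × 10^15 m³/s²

Convert to SI: a = 2.522 Mm = 2.522e+06 m; r = 2.841 Mm = 2.841e+06 m.
Vis-viva: v = √(GM · (2/r − 1/a)).
2/r − 1/a = 2/2.841e+06 − 1/2.522e+06 = 3.07467e-07 m⁻¹.
v = √(2.978e+15 · 3.07467e-07) m/s ≈ 3.026e+04 m/s = 30.26 km/s.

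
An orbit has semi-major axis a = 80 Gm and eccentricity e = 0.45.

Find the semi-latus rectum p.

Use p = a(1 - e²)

Convert to SI: a = 80 Gm = 8e+10 m.
p = a (1 − e²).
p = 8e+10 · (1 − (0.45)²) = 8e+10 · 0.7975 ≈ 6.38e+10 m = 63.8 Gm.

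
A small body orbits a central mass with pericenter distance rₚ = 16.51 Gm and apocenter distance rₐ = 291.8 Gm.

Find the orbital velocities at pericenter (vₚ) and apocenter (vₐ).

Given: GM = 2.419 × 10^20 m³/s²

Convert to SI: rₚ = 16.51 Gm = 1.651e+10 m; rₐ = 291.8 Gm = 2.918e+11 m.
Use the vis-viva equation v² = GM(2/r − 1/a) with a = (rₚ + rₐ)/2 = (1.651e+10 + 2.918e+11)/2 = 1.54155e+11 m.
vₚ = √(GM · (2/rₚ − 1/a)) = √(2.419e+20 · (2/1.651e+10 − 1/1.54155e+11)) m/s ≈ 1.665e+05 m/s = 166.5 km/s.
vₐ = √(GM · (2/rₐ − 1/a)) = √(2.419e+20 · (2/2.918e+11 − 1/1.54155e+11)) m/s ≈ 9423 m/s = 9.423 km/s.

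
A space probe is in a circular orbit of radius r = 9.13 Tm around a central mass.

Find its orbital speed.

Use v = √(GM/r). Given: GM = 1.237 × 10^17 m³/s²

Convert to SI: r = 9.13 Tm = 9.13e+12 m.
For a circular orbit, gravity supplies the centripetal force, so v = √(GM / r).
v = √(1.237e+17 / 9.13e+12) m/s ≈ 116.4 m/s = 116.4 m/s.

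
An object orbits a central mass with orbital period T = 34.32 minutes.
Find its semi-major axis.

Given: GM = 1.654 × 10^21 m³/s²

Convert to SI: T = 34.32 minutes = 2059.2 s.
Invert Kepler's third law: a = (GM · T² / (4π²))^(1/3).
Substituting T = 2059.2 s and GM = 1.654e+21 m³/s²:
a = (1.654e+21 · (2059.2)² / (4π²))^(1/3) m
a ≈ 5.622e+08 m = 562.2 Mm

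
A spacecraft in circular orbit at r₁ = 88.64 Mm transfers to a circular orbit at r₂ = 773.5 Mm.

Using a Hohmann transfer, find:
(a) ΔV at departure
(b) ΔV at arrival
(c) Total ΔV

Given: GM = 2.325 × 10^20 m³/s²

Convert to SI: r₁ = 88.64 Mm = 8.864e+07 m; r₂ = 773.5 Mm = 7.735e+08 m.
Transfer semi-major axis: a_t = (r₁ + r₂)/2 = (8.864e+07 + 7.735e+08)/2 = 4.3107e+08 m.
Circular speeds: v₁ = √(GM/r₁) = 1.61956e+06 m/s, v₂ = √(GM/r₂) = 548253 m/s.
Transfer speeds (vis-viva v² = GM(2/r − 1/a_t)): v₁ᵗ = 2.16947e+06 m/s, v₂ᵗ = 248612 m/s.
(a) ΔV₁ = |v₁ᵗ − v₁| ≈ 5.499e+05 m/s = 549.9 km/s.
(b) ΔV₂ = |v₂ − v₂ᵗ| ≈ 2.996e+05 m/s = 299.6 km/s.
(c) ΔV_total = ΔV₁ + ΔV₂ ≈ 8.495e+05 m/s = 849.5 km/s.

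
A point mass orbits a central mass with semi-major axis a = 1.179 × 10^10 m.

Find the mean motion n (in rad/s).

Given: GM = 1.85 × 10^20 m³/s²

n = √(GM / a³).
n = √(1.85e+20 / (1.179e+10)³) rad/s ≈ 1.062e-05 rad/s.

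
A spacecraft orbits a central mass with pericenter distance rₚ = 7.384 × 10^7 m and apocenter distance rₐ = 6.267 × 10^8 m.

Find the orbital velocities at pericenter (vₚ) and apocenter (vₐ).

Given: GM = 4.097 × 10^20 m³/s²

Use the vis-viva equation v² = GM(2/r − 1/a) with a = (rₚ + rₐ)/2 = (7.384e+07 + 6.267e+08)/2 = 3.5027e+08 m.
vₚ = √(GM · (2/rₚ − 1/a)) = √(4.097e+20 · (2/7.384e+07 − 1/3.5027e+08)) m/s ≈ 3.151e+06 m/s = 3151 km/s.
vₐ = √(GM · (2/rₐ − 1/a)) = √(4.097e+20 · (2/6.267e+08 − 1/3.5027e+08)) m/s ≈ 3.712e+05 m/s = 371.2 km/s.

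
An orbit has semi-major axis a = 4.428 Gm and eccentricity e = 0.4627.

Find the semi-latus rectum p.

Convert to SI: a = 4.428 Gm = 4.428e+09 m.
p = a (1 − e²).
p = 4.428e+09 · (1 − (0.4627)²) = 4.428e+09 · 0.785909 ≈ 3.48e+09 m = 3.48 Gm.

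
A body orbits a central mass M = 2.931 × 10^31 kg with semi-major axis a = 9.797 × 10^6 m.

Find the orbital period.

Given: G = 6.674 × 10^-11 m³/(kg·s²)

GM = G · M = 6.674e-11 · 2.931e+31 = 1.95615e+21 m³/s².
Kepler's third law: T = 2π √(a³ / GM).
Substituting a = 9.797e+06 m and GM = 1.95615e+21 m³/s²:
T = 2π √((9.797e+06)³ / 1.95615e+21) s
T ≈ 4.356 s = 4.356 seconds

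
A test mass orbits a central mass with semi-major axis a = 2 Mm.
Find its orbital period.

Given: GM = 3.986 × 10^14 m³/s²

Convert to SI: a = 2 Mm = 2e+06 m.
Kepler's third law: T = 2π √(a³ / GM).
Substituting a = 2e+06 m and GM = 3.986e+14 m³/s²:
T = 2π √((2e+06)³ / 3.986e+14) s
T ≈ 890.1 s = 14.84 minutes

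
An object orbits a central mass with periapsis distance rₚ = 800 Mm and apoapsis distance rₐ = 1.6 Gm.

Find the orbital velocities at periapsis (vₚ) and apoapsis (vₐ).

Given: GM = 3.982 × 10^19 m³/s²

Convert to SI: rₚ = 800 Mm = 8e+08 m; rₐ = 1.6 Gm = 1.6e+09 m.
Use the vis-viva equation v² = GM(2/r − 1/a) with a = (rₚ + rₐ)/2 = (8e+08 + 1.6e+09)/2 = 1.2e+09 m.
vₚ = √(GM · (2/rₚ − 1/a)) = √(3.982e+19 · (2/8e+08 − 1/1.2e+09)) m/s ≈ 2.576e+05 m/s = 257.6 km/s.
vₐ = √(GM · (2/rₐ − 1/a)) = √(3.982e+19 · (2/1.6e+09 − 1/1.2e+09)) m/s ≈ 1.288e+05 m/s = 128.8 km/s.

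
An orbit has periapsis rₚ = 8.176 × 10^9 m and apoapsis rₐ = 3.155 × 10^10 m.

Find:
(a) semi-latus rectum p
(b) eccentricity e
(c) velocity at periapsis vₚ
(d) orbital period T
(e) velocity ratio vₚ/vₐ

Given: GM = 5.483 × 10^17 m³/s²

(a) From a = (rₚ + rₐ)/2 = 1.9863e+10 m and e = (rₐ − rₚ)/(rₐ + rₚ) = 0.58838, p = a(1 − e²) = 1.9863e+10 · (1 − (0.58838)²) ≈ 1.299e+10 m
(b) e = (rₐ − rₚ)/(rₐ + rₚ) = (3.155e+10 − 8.176e+09)/(3.155e+10 + 8.176e+09) ≈ 0.5884
(c) With a = (rₚ + rₐ)/2 = 1.9863e+10 m, vₚ = √(GM (2/rₚ − 1/a)) = √(5.483e+17 · (2/8.176e+09 − 1/1.9863e+10)) m/s ≈ 1.032e+04 m/s
(d) With a = (rₚ + rₐ)/2 = 1.9863e+10 m, T = 2π √(a³/GM) = 2π √((1.9863e+10)³/5.483e+17) s ≈ 2.375e+07 s
(e) Conservation of angular momentum (rₚvₚ = rₐvₐ) gives vₚ/vₐ = rₐ/rₚ = 3.155e+10/8.176e+09 ≈ 3.859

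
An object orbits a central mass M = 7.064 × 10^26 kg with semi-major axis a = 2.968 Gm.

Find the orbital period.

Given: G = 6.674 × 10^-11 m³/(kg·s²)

Convert to SI: a = 2.968 Gm = 2.968e+09 m.
GM = G · M = 6.674e-11 · 7.064e+26 = 4.71451e+16 m³/s².
Kepler's third law: T = 2π √(a³ / GM).
Substituting a = 2.968e+09 m and GM = 4.71451e+16 m³/s²:
T = 2π √((2.968e+09)³ / 4.71451e+16) s
T ≈ 4.679e+06 s = 54.16 days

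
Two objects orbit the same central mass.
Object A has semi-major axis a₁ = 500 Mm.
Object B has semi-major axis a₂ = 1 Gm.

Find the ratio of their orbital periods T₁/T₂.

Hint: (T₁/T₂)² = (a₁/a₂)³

Convert to SI: a₁ = 500 Mm = 5e+08 m; a₂ = 1 Gm = 1e+09 m.
From Kepler's third law, (T₁/T₂)² = (a₁/a₂)³, so T₁/T₂ = (a₁/a₂)^(3/2).
a₁/a₂ = 5e+08 / 1e+09 = 0.5.
T₁/T₂ = (0.5)^(3/2) ≈ 0.3536.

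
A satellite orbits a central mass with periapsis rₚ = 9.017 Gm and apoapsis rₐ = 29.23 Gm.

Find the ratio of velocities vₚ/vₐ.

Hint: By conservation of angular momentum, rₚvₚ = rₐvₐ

Convert to SI: rₚ = 9.017 Gm = 9.017e+09 m; rₐ = 29.23 Gm = 2.923e+10 m.
Conservation of angular momentum gives rₚvₚ = rₐvₐ, so vₚ/vₐ = rₐ/rₚ.
vₚ/vₐ = 2.923e+10 / 9.017e+09 ≈ 3.242.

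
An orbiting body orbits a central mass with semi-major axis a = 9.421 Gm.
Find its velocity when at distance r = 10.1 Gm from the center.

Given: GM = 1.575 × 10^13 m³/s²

Convert to SI: a = 9.421 Gm = 9.421e+09 m; r = 10.1 Gm = 1.01e+10 m.
Vis-viva: v = √(GM · (2/r − 1/a)).
2/r − 1/a = 2/1.01e+10 − 1/9.421e+09 = 9.1874e-11 m⁻¹.
v = √(1.575e+13 · 9.1874e-11) m/s ≈ 38.04 m/s = 38.04 m/s.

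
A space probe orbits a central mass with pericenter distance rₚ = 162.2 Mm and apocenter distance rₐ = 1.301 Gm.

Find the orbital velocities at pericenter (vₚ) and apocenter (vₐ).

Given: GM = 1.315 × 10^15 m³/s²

Convert to SI: rₚ = 162.2 Mm = 1.622e+08 m; rₐ = 1.301 Gm = 1.301e+09 m.
Use the vis-viva equation v² = GM(2/r − 1/a) with a = (rₚ + rₐ)/2 = (1.622e+08 + 1.301e+09)/2 = 7.316e+08 m.
vₚ = √(GM · (2/rₚ − 1/a)) = √(1.315e+15 · (2/1.622e+08 − 1/7.316e+08)) m/s ≈ 3797 m/s = 3.797 km/s.
vₐ = √(GM · (2/rₐ − 1/a)) = √(1.315e+15 · (2/1.301e+09 − 1/7.316e+08)) m/s ≈ 473.4 m/s = 473.4 m/s.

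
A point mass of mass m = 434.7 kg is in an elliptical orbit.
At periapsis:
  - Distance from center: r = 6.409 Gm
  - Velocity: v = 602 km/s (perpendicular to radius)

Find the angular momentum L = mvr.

Convert to SI: r = 6.409 Gm = 6.409e+09 m; v = 602 km/s = 602000 m/s.
Since v is perpendicular to r, L = m · v · r.
L = 434.7 · 602000 · 6.409e+09 kg·m²/s ≈ 1.677e+18 kg·m²/s.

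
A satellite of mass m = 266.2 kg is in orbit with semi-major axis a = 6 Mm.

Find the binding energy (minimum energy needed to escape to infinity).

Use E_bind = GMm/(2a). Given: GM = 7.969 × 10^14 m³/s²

Convert to SI: a = 6 Mm = 6e+06 m.
Total orbital energy is E = −GMm/(2a); binding energy is E_bind = −E = GMm/(2a).
E_bind = 7.969e+14 · 266.2 / (2 · 6e+06) J ≈ 1.768e+10 J = 17.68 GJ.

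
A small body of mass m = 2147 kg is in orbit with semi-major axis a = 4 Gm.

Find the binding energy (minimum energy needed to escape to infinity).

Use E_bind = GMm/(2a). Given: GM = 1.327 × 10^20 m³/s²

Convert to SI: a = 4 Gm = 4e+09 m.
Total orbital energy is E = −GMm/(2a); binding energy is E_bind = −E = GMm/(2a).
E_bind = 1.327e+20 · 2147 / (2 · 4e+09) J ≈ 3.561e+13 J = 35.61 TJ.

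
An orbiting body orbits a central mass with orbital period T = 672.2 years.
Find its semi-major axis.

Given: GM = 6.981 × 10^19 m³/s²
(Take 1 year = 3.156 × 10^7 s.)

Convert to SI: T = 672.2 years = 2.12146e+10 s.
Invert Kepler's third law: a = (GM · T² / (4π²))^(1/3).
Substituting T = 2.12146e+10 s and GM = 6.981e+19 m³/s²:
a = (6.981e+19 · (2.12146e+10)² / (4π²))^(1/3) m
a ≈ 9.267e+12 m = 9.267 × 10^12 m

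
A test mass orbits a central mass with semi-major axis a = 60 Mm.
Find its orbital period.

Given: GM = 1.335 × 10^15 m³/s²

Convert to SI: a = 60 Mm = 6e+07 m.
Kepler's third law: T = 2π √(a³ / GM).
Substituting a = 6e+07 m and GM = 1.335e+15 m³/s²:
T = 2π √((6e+07)³ / 1.335e+15) s
T ≈ 7.992e+04 s = 22.2 hours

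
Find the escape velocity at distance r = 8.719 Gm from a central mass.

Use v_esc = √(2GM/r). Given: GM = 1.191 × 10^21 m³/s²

Convert to SI: r = 8.719 Gm = 8.719e+09 m.
Escape velocity comes from setting total energy to zero: ½v² − GM/r = 0 ⇒ v_esc = √(2GM / r).
v_esc = √(2 · 1.191e+21 / 8.719e+09) m/s ≈ 5.227e+05 m/s = 522.7 km/s.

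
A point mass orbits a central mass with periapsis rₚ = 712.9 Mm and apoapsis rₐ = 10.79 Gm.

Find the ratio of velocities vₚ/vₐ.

Convert to SI: rₚ = 712.9 Mm = 7.129e+08 m; rₐ = 10.79 Gm = 1.079e+10 m.
Conservation of angular momentum gives rₚvₚ = rₐvₐ, so vₚ/vₐ = rₐ/rₚ.
vₚ/vₐ = 1.079e+10 / 7.129e+08 ≈ 15.14.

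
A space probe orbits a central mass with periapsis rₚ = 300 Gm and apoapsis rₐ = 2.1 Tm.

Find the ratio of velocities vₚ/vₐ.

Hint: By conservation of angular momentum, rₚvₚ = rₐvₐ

Convert to SI: rₚ = 300 Gm = 3e+11 m; rₐ = 2.1 Tm = 2.1e+12 m.
Conservation of angular momentum gives rₚvₚ = rₐvₐ, so vₚ/vₐ = rₐ/rₚ.
vₚ/vₐ = 2.1e+12 / 3e+11 ≈ 7.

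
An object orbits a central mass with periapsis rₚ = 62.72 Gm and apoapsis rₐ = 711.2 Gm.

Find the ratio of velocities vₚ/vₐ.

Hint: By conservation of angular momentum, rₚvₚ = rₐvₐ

Convert to SI: rₚ = 62.72 Gm = 6.272e+10 m; rₐ = 711.2 Gm = 7.112e+11 m.
Conservation of angular momentum gives rₚvₚ = rₐvₐ, so vₚ/vₐ = rₐ/rₚ.
vₚ/vₐ = 7.112e+11 / 6.272e+10 ≈ 11.34.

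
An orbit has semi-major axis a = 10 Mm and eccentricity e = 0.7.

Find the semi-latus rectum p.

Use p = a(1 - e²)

Convert to SI: a = 10 Mm = 1e+07 m.
p = a (1 − e²).
p = 1e+07 · (1 − (0.7)²) = 1e+07 · 0.51 ≈ 5.1e+06 m = 5.1 Mm.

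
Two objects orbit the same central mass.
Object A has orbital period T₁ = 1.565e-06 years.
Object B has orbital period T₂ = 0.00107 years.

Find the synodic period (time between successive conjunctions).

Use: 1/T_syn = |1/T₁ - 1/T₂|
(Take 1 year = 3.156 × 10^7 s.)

Convert to SI: T₁ = 1.565e-06 years = 49.3914 s; T₂ = 0.00107 years = 33769.2 s.
T_syn = |T₁ · T₂ / (T₁ − T₂)|.
T_syn = |49.3914 · 33769.2 / (49.3914 − 33769.2)| s ≈ 49.46 s = 1.567e-06 years.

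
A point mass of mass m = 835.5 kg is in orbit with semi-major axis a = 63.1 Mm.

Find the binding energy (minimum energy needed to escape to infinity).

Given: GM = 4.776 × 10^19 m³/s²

Convert to SI: a = 63.1 Mm = 6.31e+07 m.
Total orbital energy is E = −GMm/(2a); binding energy is E_bind = −E = GMm/(2a).
E_bind = 4.776e+19 · 835.5 / (2 · 6.31e+07) J ≈ 3.162e+14 J = 316.2 TJ.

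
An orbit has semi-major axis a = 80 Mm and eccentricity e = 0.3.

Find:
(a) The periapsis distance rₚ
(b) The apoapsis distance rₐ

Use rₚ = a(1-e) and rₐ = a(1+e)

Convert to SI: a = 80 Mm = 8e+07 m.
(a) rₚ = a(1 − e) = 8e+07 · (1 − 0.3) = 8e+07 · 0.7 ≈ 5.6e+07 m = 56 Mm.
(b) rₐ = a(1 + e) = 8e+07 · (1 + 0.3) = 8e+07 · 1.3 ≈ 1.04e+08 m = 104 Mm.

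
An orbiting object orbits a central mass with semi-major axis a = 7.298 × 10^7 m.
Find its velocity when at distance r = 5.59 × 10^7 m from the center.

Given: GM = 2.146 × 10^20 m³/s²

Vis-viva: v = √(GM · (2/r − 1/a)).
2/r − 1/a = 2/5.59e+07 − 1/7.298e+07 = 2.20758e-08 m⁻¹.
v = √(2.146e+20 · 2.20758e-08) m/s ≈ 2.177e+06 m/s = 2177 km/s.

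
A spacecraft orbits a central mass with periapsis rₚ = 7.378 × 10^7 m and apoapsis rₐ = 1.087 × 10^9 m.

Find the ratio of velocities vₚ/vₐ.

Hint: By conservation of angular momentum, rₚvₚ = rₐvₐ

Conservation of angular momentum gives rₚvₚ = rₐvₐ, so vₚ/vₐ = rₐ/rₚ.
vₚ/vₐ = 1.087e+09 / 7.378e+07 ≈ 14.73.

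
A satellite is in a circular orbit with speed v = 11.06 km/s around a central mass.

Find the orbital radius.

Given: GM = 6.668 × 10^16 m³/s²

Convert to SI: v = 11.06 km/s = 11060 m/s.
For a circular orbit, v² = GM / r, so r = GM / v².
r = 6.668e+16 / (11060)² m ≈ 5.451e+08 m = 5.451 × 10^8 m.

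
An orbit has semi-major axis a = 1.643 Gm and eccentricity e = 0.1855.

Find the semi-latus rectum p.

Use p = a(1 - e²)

Convert to SI: a = 1.643 Gm = 1.643e+09 m.
p = a (1 − e²).
p = 1.643e+09 · (1 − (0.1855)²) = 1.643e+09 · 0.96559 ≈ 1.586e+09 m = 1.586 Gm.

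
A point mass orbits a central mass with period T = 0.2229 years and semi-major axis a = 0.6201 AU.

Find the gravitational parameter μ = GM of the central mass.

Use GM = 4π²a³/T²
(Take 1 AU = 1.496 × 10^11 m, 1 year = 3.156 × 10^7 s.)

Convert to SI: T = 0.2229 years = 7.03472e+06 s; a = 0.6201 AU = 9.2767e+10 m.
GM = 4π² · a³ / T².
GM = 4π² · (9.2767e+10)³ / (7.03472e+06)² m³/s² ≈ 6.369e+20 m³/s² = 6.369 × 10^20 m³/s².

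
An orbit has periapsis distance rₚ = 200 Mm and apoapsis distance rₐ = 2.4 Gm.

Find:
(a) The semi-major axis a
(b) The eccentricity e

Convert to SI: rₚ = 200 Mm = 2e+08 m; rₐ = 2.4 Gm = 2.4e+09 m.
(a) a = (rₚ + rₐ) / 2 = (2e+08 + 2.4e+09) / 2 ≈ 1.3e+09 m = 1.3 Gm.
(b) e = (rₐ − rₚ) / (rₐ + rₚ) = (2.4e+09 − 2e+08) / (2.4e+09 + 2e+08) ≈ 0.8462.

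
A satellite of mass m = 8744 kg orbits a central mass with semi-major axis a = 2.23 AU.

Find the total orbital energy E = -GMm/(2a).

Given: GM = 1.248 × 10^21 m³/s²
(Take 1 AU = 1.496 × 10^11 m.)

Convert to SI: a = 2.23 AU = 3.33608e+11 m.
E = −GMm / (2a).
E = −1.248e+21 · 8744 / (2 · 3.33608e+11) J ≈ -1.636e+13 J = -16.36 TJ.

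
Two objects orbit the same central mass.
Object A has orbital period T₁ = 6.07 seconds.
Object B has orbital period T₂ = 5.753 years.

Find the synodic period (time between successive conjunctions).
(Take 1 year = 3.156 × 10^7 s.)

Convert to SI: T₂ = 5.753 years = 1.81565e+08 s.
T_syn = |T₁ · T₂ / (T₁ − T₂)|.
T_syn = |6.07 · 1.81565e+08 / (6.07 − 1.81565e+08)| s ≈ 6.07 s = 6.07 seconds.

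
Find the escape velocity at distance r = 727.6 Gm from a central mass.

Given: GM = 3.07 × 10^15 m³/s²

Convert to SI: r = 727.6 Gm = 7.276e+11 m.
Escape velocity comes from setting total energy to zero: ½v² − GM/r = 0 ⇒ v_esc = √(2GM / r).
v_esc = √(2 · 3.07e+15 / 7.276e+11) m/s ≈ 91.86 m/s = 91.86 m/s.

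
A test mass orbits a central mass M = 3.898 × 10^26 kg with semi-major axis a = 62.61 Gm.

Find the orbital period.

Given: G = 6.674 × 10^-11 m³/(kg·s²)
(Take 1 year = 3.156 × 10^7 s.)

Convert to SI: a = 62.61 Gm = 6.261e+10 m.
GM = G · M = 6.674e-11 · 3.898e+26 = 2.60153e+16 m³/s².
Kepler's third law: T = 2π √(a³ / GM).
Substituting a = 6.261e+10 m and GM = 2.60153e+16 m³/s²:
T = 2π √((6.261e+10)³ / 2.60153e+16) s
T ≈ 6.103e+08 s = 19.34 years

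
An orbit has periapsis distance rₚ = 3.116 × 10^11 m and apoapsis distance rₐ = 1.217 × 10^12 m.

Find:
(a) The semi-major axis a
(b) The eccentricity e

(a) a = (rₚ + rₐ) / 2 = (3.116e+11 + 1.217e+12) / 2 ≈ 7.643e+11 m = 7.643 × 10^11 m.
(b) e = (rₐ − rₚ) / (rₐ + rₚ) = (1.217e+12 − 3.116e+11) / (1.217e+12 + 3.116e+11) ≈ 0.5923.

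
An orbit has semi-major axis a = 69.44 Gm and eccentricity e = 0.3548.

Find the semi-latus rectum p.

Convert to SI: a = 69.44 Gm = 6.944e+10 m.
p = a (1 − e²).
p = 6.944e+10 · (1 − (0.3548)²) = 6.944e+10 · 0.874117 ≈ 6.07e+10 m = 60.7 Gm.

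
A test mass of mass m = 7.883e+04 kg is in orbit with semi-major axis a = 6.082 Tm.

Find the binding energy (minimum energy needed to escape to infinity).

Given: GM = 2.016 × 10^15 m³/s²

Convert to SI: a = 6.082 Tm = 6.082e+12 m.
Total orbital energy is E = −GMm/(2a); binding energy is E_bind = −E = GMm/(2a).
E_bind = 2.016e+15 · 7.883e+04 / (2 · 6.082e+12) J ≈ 1.306e+07 J = 13.06 MJ.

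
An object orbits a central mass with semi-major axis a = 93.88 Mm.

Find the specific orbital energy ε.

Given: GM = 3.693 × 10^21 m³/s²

Convert to SI: a = 93.88 Mm = 9.388e+07 m.
ε = −GM / (2a).
ε = −3.693e+21 / (2 · 9.388e+07) J/kg ≈ -1.967e+13 J/kg = -1.967e+04 GJ/kg.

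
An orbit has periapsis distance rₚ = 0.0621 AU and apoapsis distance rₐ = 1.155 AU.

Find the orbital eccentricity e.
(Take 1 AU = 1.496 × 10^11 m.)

Convert to SI: rₚ = 0.0621 AU = 9.29016e+09 m; rₐ = 1.155 AU = 1.72788e+11 m.
e = (rₐ − rₚ) / (rₐ + rₚ).
e = (1.72788e+11 − 9.29016e+09) / (1.72788e+11 + 9.29016e+09) = 1.63498e+11 / 1.82078e+11 ≈ 0.898.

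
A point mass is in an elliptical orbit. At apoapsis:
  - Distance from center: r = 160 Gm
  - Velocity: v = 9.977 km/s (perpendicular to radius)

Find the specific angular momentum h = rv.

Convert to SI: r = 160 Gm = 1.6e+11 m; v = 9.977 km/s = 9977 m/s.
With v perpendicular to r, h = r · v.
h = 1.6e+11 · 9977 m²/s ≈ 1.596e+15 m²/s.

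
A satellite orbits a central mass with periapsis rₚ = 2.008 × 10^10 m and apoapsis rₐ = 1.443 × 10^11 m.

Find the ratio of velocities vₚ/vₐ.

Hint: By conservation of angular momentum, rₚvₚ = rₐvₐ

Conservation of angular momentum gives rₚvₚ = rₐvₐ, so vₚ/vₐ = rₐ/rₚ.
vₚ/vₐ = 1.443e+11 / 2.008e+10 ≈ 7.186.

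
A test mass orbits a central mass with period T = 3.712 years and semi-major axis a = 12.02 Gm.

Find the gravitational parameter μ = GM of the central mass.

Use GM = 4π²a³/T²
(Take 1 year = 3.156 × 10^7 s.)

Convert to SI: T = 3.712 years = 1.17151e+08 s; a = 12.02 Gm = 1.202e+10 m.
GM = 4π² · a³ / T².
GM = 4π² · (1.202e+10)³ / (1.17151e+08)² m³/s² ≈ 4.996e+15 m³/s² = 4.996 × 10^15 m³/s².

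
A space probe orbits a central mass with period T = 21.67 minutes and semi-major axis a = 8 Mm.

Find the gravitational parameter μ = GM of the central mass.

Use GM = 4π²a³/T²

Convert to SI: T = 21.67 minutes = 1300.2 s; a = 8 Mm = 8e+06 m.
GM = 4π² · a³ / T².
GM = 4π² · (8e+06)³ / (1300.2)² m³/s² ≈ 1.196e+16 m³/s² = 1.196 × 10^16 m³/s².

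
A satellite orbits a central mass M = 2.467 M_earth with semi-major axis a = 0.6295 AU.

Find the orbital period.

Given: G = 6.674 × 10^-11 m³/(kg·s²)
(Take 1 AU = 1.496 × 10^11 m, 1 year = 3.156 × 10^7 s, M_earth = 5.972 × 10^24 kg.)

Convert to SI: a = 0.6295 AU = 9.41732e+10 m; M = 2.467 M_earth = 1.47329e+25 kg.
GM = G · M = 6.674e-11 · 1.47329e+25 = 9.83275e+14 m³/s².
Kepler's third law: T = 2π √(a³ / GM).
Substituting a = 9.41732e+10 m and GM = 9.83275e+14 m³/s²:
T = 2π √((9.41732e+10)³ / 9.83275e+14) s
T ≈ 5.791e+09 s = 183.5 years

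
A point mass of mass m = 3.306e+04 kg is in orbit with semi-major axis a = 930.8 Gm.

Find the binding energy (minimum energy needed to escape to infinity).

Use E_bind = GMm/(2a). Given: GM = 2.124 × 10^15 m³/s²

Convert to SI: a = 930.8 Gm = 9.308e+11 m.
Total orbital energy is E = −GMm/(2a); binding energy is E_bind = −E = GMm/(2a).
E_bind = 2.124e+15 · 3.306e+04 / (2 · 9.308e+11) J ≈ 3.772e+07 J = 37.72 MJ.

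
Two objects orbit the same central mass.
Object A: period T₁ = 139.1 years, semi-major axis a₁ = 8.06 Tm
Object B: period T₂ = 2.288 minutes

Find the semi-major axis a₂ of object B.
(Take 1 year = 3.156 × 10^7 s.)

Convert to SI: T₁ = 139.1 years = 4.39e+09 s; a₁ = 8.06 Tm = 8.06e+12 m; T₂ = 2.288 minutes = 137.28 s.
Kepler's third law: (T₁/T₂)² = (a₁/a₂)³ ⇒ a₂ = a₁ · (T₂/T₁)^(2/3).
T₂/T₁ = 137.28 / 4.39e+09 = 3.12711e-08.
a₂ = 8.06e+12 · (3.12711e-08)^(2/3) m ≈ 8e+07 m = 80 Mm.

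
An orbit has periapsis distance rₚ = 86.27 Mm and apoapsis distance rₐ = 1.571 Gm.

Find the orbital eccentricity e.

Convert to SI: rₚ = 86.27 Mm = 8.627e+07 m; rₐ = 1.571 Gm = 1.571e+09 m.
e = (rₐ − rₚ) / (rₐ + rₚ).
e = (1.571e+09 − 8.627e+07) / (1.571e+09 + 8.627e+07) = 1.48473e+09 / 1.65727e+09 ≈ 0.8959.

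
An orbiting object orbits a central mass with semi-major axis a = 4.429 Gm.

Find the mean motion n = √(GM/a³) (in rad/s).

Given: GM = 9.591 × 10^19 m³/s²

Convert to SI: a = 4.429 Gm = 4.429e+09 m.
n = √(GM / a³).
n = √(9.591e+19 / (4.429e+09)³) rad/s ≈ 3.323e-05 rad/s.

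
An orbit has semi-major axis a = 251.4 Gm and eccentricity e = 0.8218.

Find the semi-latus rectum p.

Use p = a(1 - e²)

Convert to SI: a = 251.4 Gm = 2.514e+11 m.
p = a (1 − e²).
p = 2.514e+11 · (1 − (0.8218)²) = 2.514e+11 · 0.324645 ≈ 8.162e+10 m = 81.62 Gm.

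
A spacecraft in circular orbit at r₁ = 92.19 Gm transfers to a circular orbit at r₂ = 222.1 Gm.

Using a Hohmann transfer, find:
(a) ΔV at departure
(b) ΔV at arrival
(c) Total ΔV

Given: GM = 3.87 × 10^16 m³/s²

Convert to SI: r₁ = 92.19 Gm = 9.219e+10 m; r₂ = 222.1 Gm = 2.221e+11 m.
Transfer semi-major axis: a_t = (r₁ + r₂)/2 = (9.219e+10 + 2.221e+11)/2 = 1.57145e+11 m.
Circular speeds: v₁ = √(GM/r₁) = 647.908 m/s, v₂ = √(GM/r₂) = 417.428 m/s.
Transfer speeds (vis-viva v² = GM(2/r − 1/a_t)): v₁ᵗ = 770.26 m/s, v₂ᵗ = 319.722 m/s.
(a) ΔV₁ = |v₁ᵗ − v₁| ≈ 122.4 m/s = 122.4 m/s.
(b) ΔV₂ = |v₂ − v₂ᵗ| ≈ 97.71 m/s = 97.71 m/s.
(c) ΔV_total = ΔV₁ + ΔV₂ ≈ 220.1 m/s = 220.1 m/s.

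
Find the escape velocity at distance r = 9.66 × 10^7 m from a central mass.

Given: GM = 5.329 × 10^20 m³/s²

Escape velocity comes from setting total energy to zero: ½v² − GM/r = 0 ⇒ v_esc = √(2GM / r).
v_esc = √(2 · 5.329e+20 / 9.66e+07) m/s ≈ 3.322e+06 m/s = 3322 km/s.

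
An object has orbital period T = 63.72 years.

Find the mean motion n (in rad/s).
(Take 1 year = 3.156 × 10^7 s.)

Convert to SI: T = 63.72 years = 2.011e+09 s.
n = 2π / T.
n = 2π / 2.011e+09 s ≈ 3.124e-09 rad/s.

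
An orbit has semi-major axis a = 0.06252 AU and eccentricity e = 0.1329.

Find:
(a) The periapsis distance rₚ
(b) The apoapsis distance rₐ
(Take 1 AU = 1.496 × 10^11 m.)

Convert to SI: a = 0.06252 AU = 9.35299e+09 m.
(a) rₚ = a(1 − e) = 9.35299e+09 · (1 − 0.1329) = 9.35299e+09 · 0.8671 ≈ 8.11e+09 m = 0.05421 AU.
(b) rₐ = a(1 + e) = 9.35299e+09 · (1 + 0.1329) = 9.35299e+09 · 1.1329 ≈ 1.06e+10 m = 0.07083 AU.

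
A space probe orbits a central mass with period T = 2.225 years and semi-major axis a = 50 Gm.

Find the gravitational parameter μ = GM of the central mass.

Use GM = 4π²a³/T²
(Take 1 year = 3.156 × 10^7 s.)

Convert to SI: T = 2.225 years = 7.0221e+07 s; a = 50 Gm = 5e+10 m.
GM = 4π² · a³ / T².
GM = 4π² · (5e+10)³ / (7.0221e+07)² m³/s² ≈ 1.001e+18 m³/s² = 1.001 × 10^18 m³/s².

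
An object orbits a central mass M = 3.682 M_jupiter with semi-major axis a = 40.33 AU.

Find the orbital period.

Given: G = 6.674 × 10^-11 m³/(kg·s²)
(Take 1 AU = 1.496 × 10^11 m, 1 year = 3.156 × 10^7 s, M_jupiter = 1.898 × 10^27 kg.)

Convert to SI: a = 40.33 AU = 6.03337e+12 m; M = 3.682 M_jupiter = 6.98844e+27 kg.
GM = G · M = 6.674e-11 · 6.98844e+27 = 4.66408e+17 m³/s².
Kepler's third law: T = 2π √(a³ / GM).
Substituting a = 6.03337e+12 m and GM = 4.66408e+17 m³/s²:
T = 2π √((6.03337e+12)³ / 4.66408e+17) s
T ≈ 1.363e+11 s = 4320 years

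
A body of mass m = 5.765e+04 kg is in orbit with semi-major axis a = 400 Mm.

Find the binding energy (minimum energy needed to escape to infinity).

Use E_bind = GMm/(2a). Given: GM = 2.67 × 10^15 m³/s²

Convert to SI: a = 400 Mm = 4e+08 m.
Total orbital energy is E = −GMm/(2a); binding energy is E_bind = −E = GMm/(2a).
E_bind = 2.67e+15 · 5.765e+04 / (2 · 4e+08) J ≈ 1.924e+11 J = 192.4 GJ.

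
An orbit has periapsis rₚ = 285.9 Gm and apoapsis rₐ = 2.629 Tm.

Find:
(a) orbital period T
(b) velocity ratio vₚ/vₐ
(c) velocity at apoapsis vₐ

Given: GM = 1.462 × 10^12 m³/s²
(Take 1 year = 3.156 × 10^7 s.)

Convert to SI: rₚ = 285.9 Gm = 2.859e+11 m; rₐ = 2.629 Tm = 2.629e+12 m.
(a) With a = (rₚ + rₐ)/2 = 1.45745e+12 m, T = 2π √(a³/GM) = 2π √((1.45745e+12)³/1.462e+12) s ≈ 9.143e+12 s
(b) Conservation of angular momentum (rₚvₚ = rₐvₐ) gives vₚ/vₐ = rₐ/rₚ = 2.629e+12/2.859e+11 ≈ 9.196
(c) With a = (rₚ + rₐ)/2 = 1.45745e+12 m, vₐ = √(GM (2/rₐ − 1/a)) = √(1.462e+12 · (2/2.629e+12 − 1/1.45745e+12)) m/s ≈ 0.3303 m/s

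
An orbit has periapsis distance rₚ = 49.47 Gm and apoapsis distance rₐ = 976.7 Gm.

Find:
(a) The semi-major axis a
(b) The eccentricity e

Convert to SI: rₚ = 49.47 Gm = 4.947e+10 m; rₐ = 976.7 Gm = 9.767e+11 m.
(a) a = (rₚ + rₐ) / 2 = (4.947e+10 + 9.767e+11) / 2 ≈ 5.131e+11 m = 513.1 Gm.
(b) e = (rₐ − rₚ) / (rₐ + rₚ) = (9.767e+11 − 4.947e+10) / (9.767e+11 + 4.947e+10) ≈ 0.9036.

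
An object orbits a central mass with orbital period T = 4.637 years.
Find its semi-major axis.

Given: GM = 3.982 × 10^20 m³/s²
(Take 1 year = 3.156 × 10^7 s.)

Convert to SI: T = 4.637 years = 1.46344e+08 s.
Invert Kepler's third law: a = (GM · T² / (4π²))^(1/3).
Substituting T = 1.46344e+08 s and GM = 3.982e+20 m³/s²:
a = (3.982e+20 · (1.46344e+08)² / (4π²))^(1/3) m
a ≈ 6e+11 m = 600 Gm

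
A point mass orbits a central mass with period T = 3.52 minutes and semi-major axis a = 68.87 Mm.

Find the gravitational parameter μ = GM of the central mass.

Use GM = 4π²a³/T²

Convert to SI: T = 3.52 minutes = 211.2 s; a = 68.87 Mm = 6.887e+07 m.
GM = 4π² · a³ / T².
GM = 4π² · (6.887e+07)³ / (211.2)² m³/s² ≈ 2.891e+20 m³/s² = 2.891 × 10^20 m³/s².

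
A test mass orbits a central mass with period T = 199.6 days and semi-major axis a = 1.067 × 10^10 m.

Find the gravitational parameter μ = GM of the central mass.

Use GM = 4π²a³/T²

Convert to SI: T = 199.6 days = 1.72454e+07 s.
GM = 4π² · a³ / T².
GM = 4π² · (1.067e+10)³ / (1.72454e+07)² m³/s² ≈ 1.613e+17 m³/s² = 1.613 × 10^17 m³/s².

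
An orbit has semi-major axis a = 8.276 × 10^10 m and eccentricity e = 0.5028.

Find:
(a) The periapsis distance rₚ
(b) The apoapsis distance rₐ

(a) rₚ = a(1 − e) = 8.276e+10 · (1 − 0.5028) = 8.276e+10 · 0.4972 ≈ 4.115e+10 m = 4.115 × 10^10 m.
(b) rₐ = a(1 + e) = 8.276e+10 · (1 + 0.5028) = 8.276e+10 · 1.5028 ≈ 1.244e+11 m = 1.244 × 10^11 m.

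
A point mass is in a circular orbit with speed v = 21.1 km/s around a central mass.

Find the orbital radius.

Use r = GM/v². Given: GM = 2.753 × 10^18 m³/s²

Convert to SI: v = 21.1 km/s = 21100 m/s.
For a circular orbit, v² = GM / r, so r = GM / v².
r = 2.753e+18 / (21100)² m ≈ 6.184e+09 m = 6.184 Gm.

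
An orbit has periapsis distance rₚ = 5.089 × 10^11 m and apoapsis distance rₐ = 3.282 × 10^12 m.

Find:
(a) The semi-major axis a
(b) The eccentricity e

(a) a = (rₚ + rₐ) / 2 = (5.089e+11 + 3.282e+12) / 2 ≈ 1.895e+12 m = 1.895 × 10^12 m.
(b) e = (rₐ − rₚ) / (rₐ + rₚ) = (3.282e+12 − 5.089e+11) / (3.282e+12 + 5.089e+11) ≈ 0.7315.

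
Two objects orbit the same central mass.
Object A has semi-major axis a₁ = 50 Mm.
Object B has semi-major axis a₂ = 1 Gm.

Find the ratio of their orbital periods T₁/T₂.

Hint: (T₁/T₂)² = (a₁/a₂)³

Convert to SI: a₁ = 50 Mm = 5e+07 m; a₂ = 1 Gm = 1e+09 m.
From Kepler's third law, (T₁/T₂)² = (a₁/a₂)³, so T₁/T₂ = (a₁/a₂)^(3/2).
a₁/a₂ = 5e+07 / 1e+09 = 0.05.
T₁/T₂ = (0.05)^(3/2) ≈ 0.01118.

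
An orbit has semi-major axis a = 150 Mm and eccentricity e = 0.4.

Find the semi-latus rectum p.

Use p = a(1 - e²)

Convert to SI: a = 150 Mm = 1.5e+08 m.
p = a (1 − e²).
p = 1.5e+08 · (1 − (0.4)²) = 1.5e+08 · 0.84 ≈ 1.26e+08 m = 126 Mm.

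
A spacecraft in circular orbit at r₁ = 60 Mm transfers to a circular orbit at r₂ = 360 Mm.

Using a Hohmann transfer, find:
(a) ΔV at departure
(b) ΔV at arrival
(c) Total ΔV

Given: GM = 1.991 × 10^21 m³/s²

Convert to SI: r₁ = 60 Mm = 6e+07 m; r₂ = 360 Mm = 3.6e+08 m.
Transfer semi-major axis: a_t = (r₁ + r₂)/2 = (6e+07 + 3.6e+08)/2 = 2.1e+08 m.
Circular speeds: v₁ = √(GM/r₁) = 5.7605e+06 m/s, v₂ = √(GM/r₂) = 2.35171e+06 m/s.
Transfer speeds (vis-viva v² = GM(2/r − 1/a_t)): v₁ᵗ = 7.54226e+06 m/s, v₂ᵗ = 1.25704e+06 m/s.
(a) ΔV₁ = |v₁ᵗ − v₁| ≈ 1.782e+06 m/s = 1782 km/s.
(b) ΔV₂ = |v₂ − v₂ᵗ| ≈ 1.095e+06 m/s = 1095 km/s.
(c) ΔV_total = ΔV₁ + ΔV₂ ≈ 2.876e+06 m/s = 2876 km/s.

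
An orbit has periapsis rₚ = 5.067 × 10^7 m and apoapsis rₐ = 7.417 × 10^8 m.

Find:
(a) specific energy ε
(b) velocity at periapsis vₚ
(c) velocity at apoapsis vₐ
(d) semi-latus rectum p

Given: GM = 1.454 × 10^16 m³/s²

(a) With a = (rₚ + rₐ)/2 = 3.96185e+08 m, ε = −GM/(2a) = −1.454e+16/(2 · 3.96185e+08) J/kg ≈ -1.835e+07 J/kg
(b) With a = (rₚ + rₐ)/2 = 3.96185e+08 m, vₚ = √(GM (2/rₚ − 1/a)) = √(1.454e+16 · (2/5.067e+07 − 1/3.96185e+08)) m/s ≈ 2.318e+04 m/s
(c) With a = (rₚ + rₐ)/2 = 3.96185e+08 m, vₐ = √(GM (2/rₐ − 1/a)) = √(1.454e+16 · (2/7.417e+08 − 1/3.96185e+08)) m/s ≈ 1583 m/s
(d) From a = (rₚ + rₐ)/2 = 3.96185e+08 m and e = (rₐ − rₚ)/(rₐ + rₚ) = 0.872105, p = a(1 − e²) = 3.96185e+08 · (1 − (0.872105)²) ≈ 9.486e+07 m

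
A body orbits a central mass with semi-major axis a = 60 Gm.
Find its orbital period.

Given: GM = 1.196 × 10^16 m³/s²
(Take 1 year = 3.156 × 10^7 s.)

Convert to SI: a = 60 Gm = 6e+10 m.
Kepler's third law: T = 2π √(a³ / GM).
Substituting a = 6e+10 m and GM = 1.196e+16 m³/s²:
T = 2π √((6e+10)³ / 1.196e+16) s
T ≈ 8.444e+08 s = 26.75 years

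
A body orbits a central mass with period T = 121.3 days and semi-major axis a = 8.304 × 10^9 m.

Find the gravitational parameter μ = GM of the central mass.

Convert to SI: T = 121.3 days = 1.04803e+07 s.
GM = 4π² · a³ / T².
GM = 4π² · (8.304e+09)³ / (1.04803e+07)² m³/s² ≈ 2.058e+17 m³/s² = 2.058 × 10^17 m³/s².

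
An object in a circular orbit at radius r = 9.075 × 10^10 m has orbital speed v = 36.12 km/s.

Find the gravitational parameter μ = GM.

Convert to SI: v = 36.12 km/s = 36120 m/s.
For a circular orbit v² = GM/r, so GM = v² · r.
GM = (36120)² · 9.075e+10 m³/s² ≈ 1.184e+20 m³/s² = 1.184 × 10^20 m³/s².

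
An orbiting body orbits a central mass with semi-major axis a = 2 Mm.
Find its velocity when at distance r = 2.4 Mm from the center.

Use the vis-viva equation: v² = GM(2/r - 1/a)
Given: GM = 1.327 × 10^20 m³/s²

Convert to SI: a = 2 Mm = 2e+06 m; r = 2.4 Mm = 2.4e+06 m.
Vis-viva: v = √(GM · (2/r − 1/a)).
2/r − 1/a = 2/2.4e+06 − 1/2e+06 = 3.33333e-07 m⁻¹.
v = √(1.327e+20 · 3.33333e-07) m/s ≈ 6.651e+06 m/s = 6651 km/s.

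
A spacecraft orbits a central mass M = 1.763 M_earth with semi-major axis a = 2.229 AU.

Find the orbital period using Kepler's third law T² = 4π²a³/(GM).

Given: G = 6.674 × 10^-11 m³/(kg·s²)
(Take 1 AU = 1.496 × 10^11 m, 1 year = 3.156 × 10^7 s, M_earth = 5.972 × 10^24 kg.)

Convert to SI: a = 2.229 AU = 3.33458e+11 m; M = 1.763 M_earth = 1.05286e+25 kg.
GM = G · M = 6.674e-11 · 1.05286e+25 = 7.02681e+14 m³/s².
Kepler's third law: T = 2π √(a³ / GM).
Substituting a = 3.33458e+11 m and GM = 7.02681e+14 m³/s²:
T = 2π √((3.33458e+11)³ / 7.02681e+14) s
T ≈ 4.564e+10 s = 1446 years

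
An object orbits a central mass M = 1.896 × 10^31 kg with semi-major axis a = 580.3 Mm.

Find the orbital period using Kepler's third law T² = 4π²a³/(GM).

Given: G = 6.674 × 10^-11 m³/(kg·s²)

Convert to SI: a = 580.3 Mm = 5.803e+08 m.
GM = G · M = 6.674e-11 · 1.896e+31 = 1.26539e+21 m³/s².
Kepler's third law: T = 2π √(a³ / GM).
Substituting a = 5.803e+08 m and GM = 1.26539e+21 m³/s²:
T = 2π √((5.803e+08)³ / 1.26539e+21) s
T ≈ 2469 s = 41.15 minutes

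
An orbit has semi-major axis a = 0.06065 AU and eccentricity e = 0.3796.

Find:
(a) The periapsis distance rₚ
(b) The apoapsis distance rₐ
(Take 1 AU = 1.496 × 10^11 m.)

Convert to SI: a = 0.06065 AU = 9.07324e+09 m.
(a) rₚ = a(1 − e) = 9.07324e+09 · (1 − 0.3796) = 9.07324e+09 · 0.6204 ≈ 5.629e+09 m = 0.03763 AU.
(b) rₐ = a(1 + e) = 9.07324e+09 · (1 + 0.3796) = 9.07324e+09 · 1.3796 ≈ 1.252e+10 m = 0.08367 AU.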